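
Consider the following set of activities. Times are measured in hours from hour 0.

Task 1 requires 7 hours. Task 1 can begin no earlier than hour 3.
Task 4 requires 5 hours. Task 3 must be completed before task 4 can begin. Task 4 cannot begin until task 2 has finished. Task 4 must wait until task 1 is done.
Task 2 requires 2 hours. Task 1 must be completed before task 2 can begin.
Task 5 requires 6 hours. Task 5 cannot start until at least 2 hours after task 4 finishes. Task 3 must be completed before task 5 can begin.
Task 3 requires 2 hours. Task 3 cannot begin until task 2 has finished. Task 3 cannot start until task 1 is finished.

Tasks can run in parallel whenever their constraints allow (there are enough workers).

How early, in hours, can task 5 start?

21

After its own release at hour 3, task 1 can start at hour 3 and finishes at hour 10.
After task 1 (finishes hour 10), task 2 can start at hour 10 and finishes at hour 12.
Task 3 cannot start until task 2 (finishes hour 12); task 1 (finishes hour 10). The controlling bound is hour 12, so task 3 finishes at 12 + 2 = hour 14.
Task 4 cannot start until task 3 (finishes hour 14); task 2 (finishes hour 12); task 1 (finishes hour 10). The controlling bound is hour 14, so task 4 finishes at 14 + 5 = hour 19.
Task 5 waits on task 4 (finishes hour 19, plus 2-hour gap → hour 21); task 3 (finishes hour 14). The latest of these is hour 21, which is the earliest task 5 can start.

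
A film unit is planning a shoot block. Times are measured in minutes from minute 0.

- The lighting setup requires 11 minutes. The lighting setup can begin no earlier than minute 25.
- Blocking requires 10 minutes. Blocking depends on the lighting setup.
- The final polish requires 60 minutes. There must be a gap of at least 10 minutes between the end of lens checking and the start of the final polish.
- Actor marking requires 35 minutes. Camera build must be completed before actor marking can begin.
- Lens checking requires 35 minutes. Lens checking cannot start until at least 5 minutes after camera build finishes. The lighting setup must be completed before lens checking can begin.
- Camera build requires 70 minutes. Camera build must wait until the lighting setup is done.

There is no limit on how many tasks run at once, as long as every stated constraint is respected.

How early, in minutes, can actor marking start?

The lighting setup cannot begin until its own release at minute 25. It runs from minute 25 to 25 + 11 = minute 36.
After the lighting setup (finishes minute 36), camera build can start at minute 36 and finishes at minute 106.
Actor marking waits on camera build (finishes minute 106), so the earliest it can start is minute 106.

106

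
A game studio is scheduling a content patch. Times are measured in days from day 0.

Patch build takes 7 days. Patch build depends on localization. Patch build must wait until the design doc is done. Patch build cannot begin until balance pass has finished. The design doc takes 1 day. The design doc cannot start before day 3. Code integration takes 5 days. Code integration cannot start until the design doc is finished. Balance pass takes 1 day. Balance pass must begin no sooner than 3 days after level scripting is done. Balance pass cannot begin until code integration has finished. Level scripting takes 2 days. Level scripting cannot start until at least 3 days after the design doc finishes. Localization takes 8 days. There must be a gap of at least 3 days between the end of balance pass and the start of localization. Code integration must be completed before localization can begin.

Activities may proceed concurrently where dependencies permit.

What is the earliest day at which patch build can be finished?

31

The design doc waits on its own release at day 3, so it starts at day 3 and finishes at 3 + 1 = day 4.
Code integration waits on the design doc (finishes day 4), so it starts at day 4 and finishes at 4 + 5 = day 9.
After the design doc (finishes day 4, plus 3-day gap → day 7), level scripting can start at day 7 and finishes at day 9.
Balance pass needs all of level scripting (finishes day 9, plus 3-day gap → day 12); code integration (finishes day 9). That puts its earliest start at day 12; it finishes at 12 + 1 = day 13.
Localization has to wait for balance pass (finishes day 13, plus 3-day gap → day 16); code integration (finishes day 9). The latest of these is day 16, so localization runs day 16 to 16 + 8 = day 24.
For patch build: localization (finishes day 24); the design doc (finishes day 4); balance pass (finishes day 13). Taking the maximum gives a start of day 24, and it finishes at 24 + 7 = day 31.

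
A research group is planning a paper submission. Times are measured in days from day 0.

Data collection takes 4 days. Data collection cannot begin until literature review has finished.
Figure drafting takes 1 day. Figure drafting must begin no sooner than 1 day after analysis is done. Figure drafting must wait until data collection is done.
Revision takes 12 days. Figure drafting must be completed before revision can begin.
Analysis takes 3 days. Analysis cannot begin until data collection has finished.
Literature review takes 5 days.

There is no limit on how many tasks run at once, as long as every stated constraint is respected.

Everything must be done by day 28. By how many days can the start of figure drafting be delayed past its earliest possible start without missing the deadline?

2

Nothing blocks literature review, so it runs from day 0 to day 5.
Data collection waits on literature review (finishes day 5), so it starts at day 5 and finishes at 5 + 4 = day 9.
Analysis cannot begin until data collection (finishes day 9). It runs from day 9 to 9 + 3 = day 12.
For figure drafting: analysis (finishes day 12, plus 1-day gap → day 13); data collection (finishes day 9). Taking the maximum gives a start of day 13, and it finishes at 13 + 1 = day 14.

Working backward from the deadline:
To finish by day 28, revision (duration 12) must start no later than day 16.
Figure drafting must finish before revision (must start by day 16). With a 1-day duration, figure drafting must start by 16 − 1 = day 15.
So figure drafting can start as early as day 13 and as late as day 15, giving 15 − 13 = 2 days of slack.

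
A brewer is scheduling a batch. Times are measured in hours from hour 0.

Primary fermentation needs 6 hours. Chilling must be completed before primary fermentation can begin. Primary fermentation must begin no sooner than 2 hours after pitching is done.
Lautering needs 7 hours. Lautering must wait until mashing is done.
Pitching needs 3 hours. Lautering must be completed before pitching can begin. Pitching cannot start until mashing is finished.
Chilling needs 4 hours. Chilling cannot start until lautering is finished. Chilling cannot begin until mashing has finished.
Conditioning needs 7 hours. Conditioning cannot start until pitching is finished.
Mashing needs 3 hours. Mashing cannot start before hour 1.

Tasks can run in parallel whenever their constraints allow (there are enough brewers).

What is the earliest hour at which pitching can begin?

11

After its own release at hour 1, mashing can start at hour 1 and finishes at hour 4.
After mashing (finishes hour 4), lautering can start at hour 4 and finishes at hour 11.
Pitching waits on lautering (finishes hour 11); mashing (finishes hour 4). The latest of these is hour 11, which is the earliest pitching can start.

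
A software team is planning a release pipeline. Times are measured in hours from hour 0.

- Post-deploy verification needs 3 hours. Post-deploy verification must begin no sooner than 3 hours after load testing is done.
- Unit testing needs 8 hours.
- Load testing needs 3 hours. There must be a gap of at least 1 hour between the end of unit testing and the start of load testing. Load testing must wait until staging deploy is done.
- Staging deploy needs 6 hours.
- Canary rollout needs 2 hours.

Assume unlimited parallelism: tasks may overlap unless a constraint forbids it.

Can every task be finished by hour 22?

Yes

Nothing blocks canary rollout, so it runs from hour 0 to hour 2.
Staging deploy can start immediately at hour 0; it finishes at hour 6.
Nothing blocks unit testing, so it runs from hour 0 to hour 8.
Load testing cannot start until unit testing (finishes hour 8, plus 1-hour gap → hour 9); staging deploy (finishes hour 6). The controlling bound is hour 9, so load testing finishes at 9 + 3 = hour 12.
Post-deploy verification waits on load testing (finishes hour 12, plus 3-hour gap → hour 15), so it starts at hour 15 and finishes at 15 + 3 = hour 18.
Every task is finished by hour 18, which is no later than the deadline of 22, so the schedule is feasible.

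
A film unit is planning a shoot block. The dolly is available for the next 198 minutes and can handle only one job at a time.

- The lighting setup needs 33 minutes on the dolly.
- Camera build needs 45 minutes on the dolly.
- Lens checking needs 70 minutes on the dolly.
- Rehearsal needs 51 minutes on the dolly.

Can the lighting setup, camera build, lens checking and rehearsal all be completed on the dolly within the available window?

No

Running back to back, the jobs need 33 + 45 + 70 + 51 = 199 minutes on the dolly.
Since 199 > 198, they cannot all fit.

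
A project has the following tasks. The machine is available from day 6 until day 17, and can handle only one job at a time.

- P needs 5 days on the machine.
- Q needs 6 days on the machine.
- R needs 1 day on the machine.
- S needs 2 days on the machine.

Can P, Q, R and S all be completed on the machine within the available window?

The machine window is 17 − 6 = 11 days.
Running back to back, the jobs need 5 + 6 + 1 + 2 = 14 days on the machine.
Since 14 > 11, they cannot all fit.

No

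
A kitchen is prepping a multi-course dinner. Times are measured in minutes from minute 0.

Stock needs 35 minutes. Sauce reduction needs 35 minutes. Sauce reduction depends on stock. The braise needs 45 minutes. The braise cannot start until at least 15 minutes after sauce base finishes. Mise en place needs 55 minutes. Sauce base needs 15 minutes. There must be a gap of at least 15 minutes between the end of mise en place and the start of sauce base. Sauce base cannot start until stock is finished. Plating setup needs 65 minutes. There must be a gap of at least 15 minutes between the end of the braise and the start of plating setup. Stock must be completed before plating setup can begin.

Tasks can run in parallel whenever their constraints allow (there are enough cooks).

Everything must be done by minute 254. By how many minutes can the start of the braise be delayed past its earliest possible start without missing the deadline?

Stock has no prerequisites, so it starts at minute 0 and finishes at minute 35.
Mise en place can start immediately at minute 0; it finishes at minute 55.
Sauce base cannot start until mise en place (finishes minute 55, plus 15-minute gap → minute 70); stock (finishes minute 35). The controlling bound is minute 70, so sauce base finishes at 70 + 15 = minute 85.
The braise waits on sauce base (finishes minute 85, plus 15-minute gap → minute 100), so it starts at minute 100 and finishes at 100 + 45 = minute 145.

Working backward from the deadline:
Nothing follows plating setup; the deadline of minute 254 is its only limit. It must start by 254 − 65 = minute 189.
The braise feeds into plating setup (must start by minute 189, minus 15-minute gap → minute 174); so the braise must finish by minute 174 and therefore start by minute 129.
So the braise can start as early as minute 100 and as late as minute 129, giving 129 − 100 = 29 minutes of slack.

29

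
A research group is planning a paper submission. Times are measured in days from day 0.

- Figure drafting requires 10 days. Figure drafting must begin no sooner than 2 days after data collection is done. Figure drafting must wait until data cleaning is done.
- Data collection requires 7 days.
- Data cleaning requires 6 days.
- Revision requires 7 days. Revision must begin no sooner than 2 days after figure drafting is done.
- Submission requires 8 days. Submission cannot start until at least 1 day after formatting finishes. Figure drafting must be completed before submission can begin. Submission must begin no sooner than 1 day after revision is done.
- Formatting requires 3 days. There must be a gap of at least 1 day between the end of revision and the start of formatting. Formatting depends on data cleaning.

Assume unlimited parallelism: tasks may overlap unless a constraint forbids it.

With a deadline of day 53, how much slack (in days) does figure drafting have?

Data cleaning can start immediately at day 0; it finishes at day 6.
Data collection can start immediately at day 0; it finishes at day 7.
For figure drafting: data collection (finishes day 7, plus 2-day gap → day 9); data cleaning (finishes day 6). Taking the maximum gives a start of day 9, and it finishes at 9 + 10 = day 19.

Working backward from the deadline:
Submission must finish by day 53; it takes 8 days, so it must start by 53 − 8 = day 45.
Formatting has to be done before submission (must start by day 45, minus 1-day gap → day 44). That means finishing by day 44, i.e. starting by 44 − 3 = day 41.
Revision has several dependents: formatting (must start by day 41, minus 1-day gap → day 40); submission (must start by day 45, minus 1-day gap → day 44). The earliest of those limits is day 40, so revision must start by 40 − 7 = day 33.
Figure drafting must finish in time for revision (must start by day 33, minus 2-day gap → day 31); submission (must start by day 45). The tightest is day 31, so figure drafting must start by 31 − 10 = day 21.
So figure drafting can start as early as day 9 and as late as day 21, giving 21 − 9 = 12 days of slack.

12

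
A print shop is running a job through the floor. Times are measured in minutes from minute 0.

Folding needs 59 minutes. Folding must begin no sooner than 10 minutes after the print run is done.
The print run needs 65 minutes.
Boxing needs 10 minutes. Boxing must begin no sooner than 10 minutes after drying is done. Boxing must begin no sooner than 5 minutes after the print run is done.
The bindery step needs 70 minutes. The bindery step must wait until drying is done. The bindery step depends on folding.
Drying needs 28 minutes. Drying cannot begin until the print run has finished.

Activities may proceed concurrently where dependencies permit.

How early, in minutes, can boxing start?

103

The print run has no prerequisites, so it starts at minute 0 and finishes at minute 65.
Drying cannot begin until the print run (finishes minute 65). It runs from minute 65 to 65 + 28 = minute 93.
Boxing waits on drying (finishes minute 93, plus 10-minute gap → minute 103); the print run (finishes minute 65, plus 5-minute gap → minute 70). The latest of these is minute 103, which is the earliest boxing can start.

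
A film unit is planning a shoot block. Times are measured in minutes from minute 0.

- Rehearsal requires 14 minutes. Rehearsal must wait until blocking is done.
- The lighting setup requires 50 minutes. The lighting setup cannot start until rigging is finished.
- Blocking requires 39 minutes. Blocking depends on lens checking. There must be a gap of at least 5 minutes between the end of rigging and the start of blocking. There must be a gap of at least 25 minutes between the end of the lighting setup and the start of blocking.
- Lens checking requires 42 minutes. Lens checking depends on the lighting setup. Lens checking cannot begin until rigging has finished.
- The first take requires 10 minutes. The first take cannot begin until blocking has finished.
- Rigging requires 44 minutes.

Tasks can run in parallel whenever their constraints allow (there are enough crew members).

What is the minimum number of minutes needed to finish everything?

189

Nothing blocks rigging, so it runs from minute 0 to minute 44.
After rigging (finishes minute 44), the lighting setup can start at minute 44 and finishes at minute 94.
Lens checking has to wait for the lighting setup (finishes minute 94); rigging (finishes minute 44). The latest of these is minute 94, so lens checking runs minute 94 to 94 + 42 = minute 136.
Blocking needs all of lens checking (finishes minute 136); rigging (finishes minute 44, plus 5-minute gap → minute 49); the lighting setup (finishes minute 94, plus 25-minute gap → minute 119). That puts its earliest start at minute 136; it finishes at 136 + 39 = minute 175.
The first take waits on blocking (finishes minute 175), so it starts at minute 175 and finishes at 175 + 10 = minute 185.
Rehearsal cannot begin until blocking (finishes minute 175). It runs from minute 175 to 175 + 14 = minute 189.
All tasks are finished once the last one completes. Finish times: Rigging at 44, The lighting setup at 94, Lens checking at 136, Blocking at 175, Rehearsal at 189, The first take at 185. The latest is minute 189.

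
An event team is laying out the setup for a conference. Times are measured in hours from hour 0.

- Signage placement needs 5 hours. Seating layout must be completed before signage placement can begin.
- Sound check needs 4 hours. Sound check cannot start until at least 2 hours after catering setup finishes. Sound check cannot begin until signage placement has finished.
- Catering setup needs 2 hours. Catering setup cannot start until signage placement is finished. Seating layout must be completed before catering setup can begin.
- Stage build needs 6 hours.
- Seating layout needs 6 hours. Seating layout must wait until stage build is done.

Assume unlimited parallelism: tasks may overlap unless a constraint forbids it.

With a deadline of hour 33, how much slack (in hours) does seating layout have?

8

Nothing blocks stage build, so it runs from hour 0 to hour 6.
Seating layout cannot begin until stage build (finishes hour 6). It runs from hour 6 to 6 + 6 = hour 12.

Working backward from the deadline:
Sound check must finish by hour 33; it takes 4 hours, so it must start by 33 − 4 = hour 29.
Catering setup feeds into sound check (must start by hour 29, minus 2-hour gap → hour 27); so catering setup must finish by hour 27 and therefore start by hour 25.
Signage placement feeds catering setup (must start by hour 25); sound check (must start by hour 29). Taking the minimum, signage placement must finish by hour 25 and start by 25 − 5 = hour 20.
Seating layout feeds signage placement (must start by hour 20); catering setup (must start by hour 25). Taking the minimum, seating layout must finish by hour 20 and start by 20 − 6 = hour 14.
So seating layout can start as early as hour 6 and as late as hour 14, giving 14 − 6 = 8 hours of slack.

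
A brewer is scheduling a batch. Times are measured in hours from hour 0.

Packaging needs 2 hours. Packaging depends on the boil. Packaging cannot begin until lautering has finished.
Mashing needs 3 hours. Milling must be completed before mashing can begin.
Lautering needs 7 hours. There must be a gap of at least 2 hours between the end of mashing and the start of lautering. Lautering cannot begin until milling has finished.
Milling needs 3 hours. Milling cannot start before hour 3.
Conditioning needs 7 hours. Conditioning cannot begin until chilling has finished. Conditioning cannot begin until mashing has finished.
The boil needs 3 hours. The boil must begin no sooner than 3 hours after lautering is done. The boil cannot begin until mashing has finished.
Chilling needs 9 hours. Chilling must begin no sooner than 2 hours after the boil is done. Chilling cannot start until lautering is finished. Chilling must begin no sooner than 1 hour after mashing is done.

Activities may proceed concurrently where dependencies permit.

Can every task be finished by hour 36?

No

Milling cannot begin until its own release at hour 3. It runs from hour 3 to 3 + 3 = hour 6.
Mashing waits on milling (finishes hour 6), so it starts at hour 6 and finishes at 6 + 3 = hour 9.
Lautering has to wait for mashing (finishes hour 9, plus 2-hour gap → hour 11); milling (finishes hour 6). The latest of these is hour 11, so lautering runs hour 11 to 11 + 7 = hour 18.
The boil cannot start until lautering (finishes hour 18, plus 3-hour gap → hour 21); mashing (finishes hour 9). The controlling bound is hour 21, so the boil finishes at 21 + 3 = hour 24.
Packaging has to wait for the boil (finishes hour 24); lautering (finishes hour 18). The latest of these is hour 24, so packaging runs hour 24 to 24 + 2 = hour 26.
Chilling needs all of the boil (finishes hour 24, plus 2-hour gap → hour 26); lautering (finishes hour 18); mashing (finishes hour 9, plus 1-hour gap → hour 10). That puts its earliest start at hour 26; it finishes at 26 + 9 = hour 35.
Conditioning cannot start until chilling (finishes hour 35); mashing (finishes hour 9). The controlling bound is hour 35, so conditioning finishes at 35 + 7 = hour 42.
The earliest everything can be done is hour 42, which is after the deadline of 36, so it is not possible.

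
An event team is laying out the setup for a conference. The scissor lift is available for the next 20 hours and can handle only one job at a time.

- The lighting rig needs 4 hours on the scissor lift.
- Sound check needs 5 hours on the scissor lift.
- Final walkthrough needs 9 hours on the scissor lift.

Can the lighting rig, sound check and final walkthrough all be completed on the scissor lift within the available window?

Running back to back, the jobs need 4 + 5 + 9 = 18 hours on the scissor lift.
Since 18 ≤ 20, they fit within the window.

Yes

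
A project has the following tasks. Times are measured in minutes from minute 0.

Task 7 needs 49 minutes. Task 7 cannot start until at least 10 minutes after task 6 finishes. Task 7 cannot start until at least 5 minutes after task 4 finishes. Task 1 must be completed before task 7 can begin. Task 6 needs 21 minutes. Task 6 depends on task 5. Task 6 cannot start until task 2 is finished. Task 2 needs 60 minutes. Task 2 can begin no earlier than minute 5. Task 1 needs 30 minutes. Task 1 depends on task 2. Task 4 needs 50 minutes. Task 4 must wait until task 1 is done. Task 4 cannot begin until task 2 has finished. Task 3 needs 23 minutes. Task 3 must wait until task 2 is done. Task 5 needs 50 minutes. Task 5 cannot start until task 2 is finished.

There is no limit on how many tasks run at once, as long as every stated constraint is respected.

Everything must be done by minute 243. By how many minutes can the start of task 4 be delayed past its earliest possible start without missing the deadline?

44

After its own release at minute 5, task 2 can start at minute 5 and finishes at minute 65.
Task 1 cannot begin until task 2 (finishes minute 65). It runs from minute 65 to 65 + 30 = minute 95.
Task 4 needs all of task 1 (finishes minute 95); task 2 (finishes minute 65). That puts its earliest start at minute 95; it finishes at 95 + 50 = minute 145.

Working backward from the deadline:
To finish by minute 243, task 7 (duration 49) must start no later than minute 194.
Task 4 must finish before task 7 (must start by minute 194, minus 5-minute gap → minute 189). With a 50-minute duration, task 4 must start by 189 − 50 = minute 139.
So task 4 can start as early as minute 95 and as late as minute 139, giving 139 − 95 = 44 minutes of slack.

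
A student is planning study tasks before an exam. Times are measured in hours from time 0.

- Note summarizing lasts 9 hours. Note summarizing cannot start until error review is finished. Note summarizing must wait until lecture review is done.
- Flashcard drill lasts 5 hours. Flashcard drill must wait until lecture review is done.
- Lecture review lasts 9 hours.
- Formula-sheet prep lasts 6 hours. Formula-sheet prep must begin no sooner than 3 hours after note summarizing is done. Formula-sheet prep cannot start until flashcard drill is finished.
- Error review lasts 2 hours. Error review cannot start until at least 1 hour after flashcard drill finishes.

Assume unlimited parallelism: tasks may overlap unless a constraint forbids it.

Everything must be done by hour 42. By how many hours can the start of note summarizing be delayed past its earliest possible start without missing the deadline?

7

Lecture review has no prerequisites, so it starts at hour 0 and finishes at hour 9.
After lecture review (finishes hour 9), flashcard drill can start at hour 9 and finishes at hour 14.
Error review cannot begin until flashcard drill (finishes hour 14, plus 1-hour gap → hour 15). It runs from hour 15 to 15 + 2 = hour 17.
Note summarizing has to wait for error review (finishes hour 17); lecture review (finishes hour 9). The latest of these is hour 17, so note summarizing runs hour 17 to 17 + 9 = hour 26.

Working backward from the deadline:
To finish by hour 42, formula-sheet prep (duration 6) must start no later than hour 36.
Note summarizing must finish before formula-sheet prep (must start by hour 36, minus 3-hour gap → hour 33). With a 9-hour duration, note summarizing must start by 33 − 9 = hour 24.
So note summarizing can start as early as hour 17 and as late as hour 24, giving 24 − 17 = 7 hours of slack.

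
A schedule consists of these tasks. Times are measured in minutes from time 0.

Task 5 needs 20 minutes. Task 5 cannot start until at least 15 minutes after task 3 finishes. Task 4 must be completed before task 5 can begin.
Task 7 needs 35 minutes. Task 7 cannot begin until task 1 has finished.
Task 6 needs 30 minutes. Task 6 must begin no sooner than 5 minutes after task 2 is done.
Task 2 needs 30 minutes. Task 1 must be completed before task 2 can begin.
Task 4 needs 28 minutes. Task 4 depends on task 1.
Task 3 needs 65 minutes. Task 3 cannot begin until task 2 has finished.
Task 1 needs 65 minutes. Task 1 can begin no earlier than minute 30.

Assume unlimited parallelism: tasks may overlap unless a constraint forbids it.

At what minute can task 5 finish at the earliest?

225

Task 1 cannot begin until its own release at minute 30. It runs from minute 30 to 30 + 65 = minute 95.
After task 1 (finishes minute 95), task 4 can start at minute 95 and finishes at minute 123.
Task 2 cannot begin until task 1 (finishes minute 95). It runs from minute 95 to 95 + 30 = minute 125.
Task 3 cannot begin until task 2 (finishes minute 125). It runs from minute 125 to 125 + 65 = minute 190.
For task 5: task 3 (finishes minute 190, plus 15-minute gap → minute 205); task 4 (finishes minute 123). Taking the maximum gives a start of minute 205, and it finishes at 205 + 20 = minute 225.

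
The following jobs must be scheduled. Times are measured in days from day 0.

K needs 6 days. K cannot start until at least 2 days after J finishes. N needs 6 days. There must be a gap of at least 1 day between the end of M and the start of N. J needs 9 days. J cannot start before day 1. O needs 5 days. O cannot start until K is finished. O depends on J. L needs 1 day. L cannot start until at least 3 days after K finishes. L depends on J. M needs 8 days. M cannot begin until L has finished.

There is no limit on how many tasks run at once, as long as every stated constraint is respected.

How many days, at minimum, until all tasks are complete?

J waits on its own release at day 1, so it starts at day 1 and finishes at 1 + 9 = day 10.
K waits on J (finishes day 10, plus 2-day gap → day 12), so it starts at day 12 and finishes at 12 + 6 = day 18.
For O: K (finishes day 18); J (finishes day 10). Taking the maximum gives a start of day 18, and it finishes at 18 + 5 = day 23.
L has to wait for K (finishes day 18, plus 3-day gap → day 21); J (finishes day 10). The latest of these is day 21, so L runs day 21 to 21 + 1 = day 22.
M waits on L (finishes day 22), so it starts at day 22 and finishes at 22 + 8 = day 30.
N cannot begin until M (finishes day 30, plus 1-day gap → day 31). It runs from day 31 to 31 + 6 = day 37.
All tasks are finished once the last one completes. Finish times: J at 10, K at 18, L at 22, M at 30, N at 37, O at 23. The latest is day 37.

37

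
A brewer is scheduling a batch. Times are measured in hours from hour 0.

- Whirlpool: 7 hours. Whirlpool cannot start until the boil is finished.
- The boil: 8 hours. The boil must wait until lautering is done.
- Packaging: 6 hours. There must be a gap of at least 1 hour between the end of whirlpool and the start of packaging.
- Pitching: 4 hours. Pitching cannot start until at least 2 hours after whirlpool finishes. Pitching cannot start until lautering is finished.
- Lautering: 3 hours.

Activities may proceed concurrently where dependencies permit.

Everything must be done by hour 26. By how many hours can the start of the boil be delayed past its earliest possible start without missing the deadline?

1

Nothing blocks lautering, so it runs from hour 0 to hour 3.
The boil cannot begin until lautering (finishes hour 3). It runs from hour 3 to 3 + 8 = hour 11.

Working backward from the deadline:
Pitching must finish by hour 26; it takes 4 hours, so it must start by 26 − 4 = hour 22.
Packaging has no dependents, so it just needs to finish by hour 26. Starting by 26 − 6 = hour 20 achieves that.
Whirlpool feeds pitching (must start by hour 22, minus 2-hour gap → hour 20); packaging (must start by hour 20, minus 1-hour gap → hour 19). Taking the minimum, whirlpool must finish by hour 19 and start by 19 − 7 = hour 12.
The boil feeds into whirlpool (must start by hour 12); so the boil must finish by hour 12 and therefore start by hour 4.
So the boil can start as early as hour 3 and as late as hour 4, giving 4 − 3 = 1 hour of slack.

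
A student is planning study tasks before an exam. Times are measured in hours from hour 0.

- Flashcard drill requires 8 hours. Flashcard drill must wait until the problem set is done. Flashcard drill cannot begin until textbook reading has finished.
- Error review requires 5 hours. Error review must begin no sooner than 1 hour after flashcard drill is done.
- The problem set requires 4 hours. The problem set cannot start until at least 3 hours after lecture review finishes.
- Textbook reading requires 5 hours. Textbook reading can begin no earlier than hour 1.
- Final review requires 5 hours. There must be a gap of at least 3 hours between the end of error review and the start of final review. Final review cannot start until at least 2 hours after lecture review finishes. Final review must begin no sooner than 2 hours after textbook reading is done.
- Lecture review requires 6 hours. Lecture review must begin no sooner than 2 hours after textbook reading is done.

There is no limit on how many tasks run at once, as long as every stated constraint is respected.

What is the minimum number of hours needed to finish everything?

Textbook reading waits on its own release at hour 1, so it starts at hour 1 and finishes at 1 + 5 = hour 6.
Lecture review cannot begin until textbook reading (finishes hour 6, plus 2-hour gap → hour 8). It runs from hour 8 to 8 + 6 = hour 14.
The problem set cannot begin until lecture review (finishes hour 14, plus 3-hour gap → hour 17). It runs from hour 17 to 17 + 4 = hour 21.
Flashcard drill has to wait for the problem set (finishes hour 21); textbook reading (finishes hour 6). The latest of these is hour 21, so flashcard drill runs hour 21 to 21 + 8 = hour 29.
Error review cannot begin until flashcard drill (finishes hour 29, plus 1-hour gap → hour 30). It runs from hour 30 to 30 + 5 = hour 35.
For final review: error review (finishes hour 35, plus 3-hour gap → hour 38); lecture review (finishes hour 14, plus 2-hour gap → hour 16); textbook reading (finishes hour 6, plus 2-hour gap → hour 8). Taking the maximum gives a start of hour 38, and it finishes at 38 + 5 = hour 43.
All tasks are finished once the last one completes. Finish times: Textbook reading at 6, Lecture review at 14, The problem set at 21, Flashcard drill at 29, Error review at 35, Final review at 43. The latest is hour 43.

43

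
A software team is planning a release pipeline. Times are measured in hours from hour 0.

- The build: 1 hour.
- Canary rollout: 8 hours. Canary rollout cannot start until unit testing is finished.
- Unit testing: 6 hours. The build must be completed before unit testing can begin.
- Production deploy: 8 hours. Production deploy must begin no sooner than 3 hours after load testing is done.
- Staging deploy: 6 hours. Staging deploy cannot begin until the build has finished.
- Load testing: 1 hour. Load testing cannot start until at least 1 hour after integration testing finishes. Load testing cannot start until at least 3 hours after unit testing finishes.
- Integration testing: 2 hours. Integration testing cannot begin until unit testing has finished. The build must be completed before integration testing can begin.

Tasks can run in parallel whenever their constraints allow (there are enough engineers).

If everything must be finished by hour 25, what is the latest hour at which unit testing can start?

4

Production deploy has no dependents, so it just needs to finish by hour 25. Starting by 25 − 8 = hour 17 achieves that.
Load testing must finish before production deploy (must start by hour 17, minus 3-hour gap → hour 14). With a 1-hour duration, load testing must start by 14 − 1 = hour 13.
Integration testing has to be done before load testing (must start by hour 13, minus 1-hour gap → hour 12). That means finishing by hour 12, i.e. starting by 12 − 2 = hour 10.
Canary rollout has no dependents, so it just needs to finish by hour 25. Starting by 25 − 8 = hour 17 achieves that.
Unit testing has several dependents: integration testing (must start by hour 10); canary rollout (must start by hour 17); load testing (must start by hour 13, minus 3-hour gap → hour 10). The earliest of those limits is hour 10, so unit testing must start by 10 − 6 = hour 4.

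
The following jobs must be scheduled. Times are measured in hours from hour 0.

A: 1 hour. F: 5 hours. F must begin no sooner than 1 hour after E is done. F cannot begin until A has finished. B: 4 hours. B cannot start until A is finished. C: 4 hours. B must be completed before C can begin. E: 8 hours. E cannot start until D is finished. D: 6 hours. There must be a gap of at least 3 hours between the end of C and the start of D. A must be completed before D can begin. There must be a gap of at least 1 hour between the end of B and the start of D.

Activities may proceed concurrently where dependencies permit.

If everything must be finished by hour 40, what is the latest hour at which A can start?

To finish by hour 40, F (duration 5) must start no later than hour 35.
E feeds into F (must start by hour 35, minus 1-hour gap → hour 34); so E must finish by hour 34 and therefore start by hour 26.
D must finish before E (must start by hour 26). With a 6-hour duration, D must start by 26 − 6 = hour 20.
C has to be done before D (must start by hour 20, minus 3-hour gap → hour 17). That means finishing by hour 17, i.e. starting by 17 − 4 = hour 13.
B must finish in time for C (must start by hour 13); D (must start by hour 20, minus 1-hour gap → hour 19). The tightest is hour 13, so B must start by 13 − 4 = hour 9.
A feeds B (must start by hour 9); D (must start by hour 20); F (must start by hour 35). Taking the minimum, A must finish by hour 9 and start by 9 − 1 = hour 8.

8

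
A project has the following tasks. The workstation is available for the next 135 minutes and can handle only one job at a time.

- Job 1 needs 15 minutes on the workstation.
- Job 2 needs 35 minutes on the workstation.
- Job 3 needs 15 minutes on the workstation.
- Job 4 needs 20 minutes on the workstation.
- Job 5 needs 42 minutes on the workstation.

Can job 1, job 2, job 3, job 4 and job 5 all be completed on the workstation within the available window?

Running back to back, the jobs need 15 + 35 + 15 + 20 + 42 = 127 minutes on the workstation.
Since 127 ≤ 135, they fit within the window.

Yes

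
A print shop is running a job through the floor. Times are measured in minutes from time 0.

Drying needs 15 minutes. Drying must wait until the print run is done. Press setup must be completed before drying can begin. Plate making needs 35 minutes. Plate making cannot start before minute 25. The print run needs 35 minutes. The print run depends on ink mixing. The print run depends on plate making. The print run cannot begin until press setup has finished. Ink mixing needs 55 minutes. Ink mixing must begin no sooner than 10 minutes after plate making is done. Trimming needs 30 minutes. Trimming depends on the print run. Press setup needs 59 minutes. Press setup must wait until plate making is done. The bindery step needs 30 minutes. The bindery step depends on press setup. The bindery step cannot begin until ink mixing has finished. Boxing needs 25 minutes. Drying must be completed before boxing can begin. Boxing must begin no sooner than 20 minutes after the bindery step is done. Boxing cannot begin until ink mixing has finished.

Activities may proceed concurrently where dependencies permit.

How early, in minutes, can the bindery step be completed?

155

Plate making waits on its own release at minute 25, so it starts at minute 25 and finishes at 25 + 35 = minute 60.
Press setup cannot begin until plate making (finishes minute 60). It runs from minute 60 to 60 + 59 = minute 119.
After plate making (finishes minute 60, plus 10-minute gap → minute 70), ink mixing can start at minute 70 and finishes at minute 125.
The bindery step cannot start until press setup (finishes minute 119); ink mixing (finishes minute 125). The controlling bound is minute 125, so the bindery step finishes at 125 + 30 = minute 155.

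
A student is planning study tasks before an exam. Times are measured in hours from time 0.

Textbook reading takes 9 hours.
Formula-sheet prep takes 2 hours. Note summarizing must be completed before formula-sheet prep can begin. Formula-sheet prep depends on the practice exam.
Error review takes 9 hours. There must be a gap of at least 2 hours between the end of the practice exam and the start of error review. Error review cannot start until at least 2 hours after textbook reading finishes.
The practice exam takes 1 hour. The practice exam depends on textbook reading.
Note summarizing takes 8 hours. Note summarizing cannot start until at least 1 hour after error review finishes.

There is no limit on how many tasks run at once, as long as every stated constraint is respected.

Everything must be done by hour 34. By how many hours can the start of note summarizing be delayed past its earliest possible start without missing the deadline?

Textbook reading has no prerequisites, so it starts at hour 0 and finishes at hour 9.
After textbook reading (finishes hour 9), the practice exam can start at hour 9 and finishes at hour 10.
Error review has to wait for the practice exam (finishes hour 10, plus 2-hour gap → hour 12); textbook reading (finishes hour 9, plus 2-hour gap → hour 11). The latest of these is hour 12, so error review runs hour 12 to 12 + 9 = hour 21.
Note summarizing cannot begin until error review (finishes hour 21, plus 1-hour gap → hour 22). It runs from hour 22 to 22 + 8 = hour 30.

Working backward from the deadline:
To finish by hour 34, formula-sheet prep (duration 2) must start no later than hour 32.
Note summarizing must finish before formula-sheet prep (must start by hour 32). With an 8-hour duration, note summarizing must start by 32 − 8 = hour 24.
So note summarizing can start as early as hour 22 and as late as hour 24, giving 24 − 22 = 2 hours of slack.

2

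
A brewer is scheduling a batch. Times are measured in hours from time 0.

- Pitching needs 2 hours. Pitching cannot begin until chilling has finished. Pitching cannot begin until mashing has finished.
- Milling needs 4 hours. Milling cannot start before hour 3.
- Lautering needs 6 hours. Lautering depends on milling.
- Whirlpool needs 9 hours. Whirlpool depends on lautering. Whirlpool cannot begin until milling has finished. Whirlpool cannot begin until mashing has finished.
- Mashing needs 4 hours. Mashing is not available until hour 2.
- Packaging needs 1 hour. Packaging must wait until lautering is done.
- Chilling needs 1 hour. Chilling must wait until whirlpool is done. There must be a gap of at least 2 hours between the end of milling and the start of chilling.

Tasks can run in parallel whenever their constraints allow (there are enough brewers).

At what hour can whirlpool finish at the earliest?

22

After its own release at hour 2, mashing can start at hour 2 and finishes at hour 6.
After its own release at hour 3, milling can start at hour 3 and finishes at hour 7.
Lautering cannot begin until milling (finishes hour 7). It runs from hour 7 to 7 + 6 = hour 13.
Whirlpool needs all of lautering (finishes hour 13); milling (finishes hour 7); mashing (finishes hour 6). That puts its earliest start at hour 13; it finishes at 13 + 9 = hour 22.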